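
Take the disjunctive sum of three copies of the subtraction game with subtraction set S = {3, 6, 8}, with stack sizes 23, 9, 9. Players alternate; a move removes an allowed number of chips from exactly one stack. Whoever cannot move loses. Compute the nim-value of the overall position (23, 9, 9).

All stacks use S = {3, 6, 8}:
G(0) = 0
G(1) = mex{} = 0
G(2) = mex{} = 0
G(3) = mex{0} = 1
G(4) = mex{0} = 1
G(5) = mex{0} = 1
G(6) = mex{1,0} = 2
G(7) = mex{1,0} = 2
G(8) = mex{1,0,0} = 2
G(9) = mex{2,1,0} = 3
G(10) = mex{2,1,0} = 3
G(11) = mex{2,1,1} = 0
G(12) = mex{3,2,1} = 0
G(13) = mex{3,2,1} = 0
G(14) = mex{0,2,2} = 1
G(15) = mex{0,3,2} = 1
G(16) = mex{0,3,2} = 1
G(17) = mex{1,0,3} = 2
G(18) = mex{1,0,3} = 2
G(19) = mex{1,0,0} = 2
G(20) = mex{2,1,0} = 3
G(21) = mex{2,1,0} = 3
G(22) = mex{2,1,1} = 0
G(23) = mex{3,2,1} = 0
Stack A: G(23) = 0.
Stack B: G(9) = 3.
Stack C: G(9) = 3.
Combined Grundy value = 0 ⊕ 3 ⊕ 3 = 0.

0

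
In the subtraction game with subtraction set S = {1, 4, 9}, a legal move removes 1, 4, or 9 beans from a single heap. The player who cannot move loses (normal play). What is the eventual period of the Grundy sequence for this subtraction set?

5

n :  0  1  2  3  4  5  6  7  8  9 10 11 12 13 14 15
G :  0  1  0  1  2  0  1  0  1  2  0  1  0  1  2  0
G(n+5) = G(n) holds for n = 0,…,8 (a full window of length max(S) = 9), so the sequence is purely periodic with period 5.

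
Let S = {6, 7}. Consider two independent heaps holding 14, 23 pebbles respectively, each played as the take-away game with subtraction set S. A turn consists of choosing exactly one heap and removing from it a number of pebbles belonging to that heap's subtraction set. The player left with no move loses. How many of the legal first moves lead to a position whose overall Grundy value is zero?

4

All heaps use S = {6, 7}:
G(0) = 0
G(1) = mex{} = 0
G(2) = mex{} = 0
G(3) = mex{} = 0
G(4) = mex{} = 0
G(5) = mex{} = 0
G(6) = mex{0} = 1
G(7) = mex{0,0} = 1
G(8) = mex{0,0} = 1
G(9) = mex{0,0} = 1
G(10) = mex{0,0} = 1
G(11) = mex{0,0} = 1
G(12) = mex{1,0} = 2
G(13) = mex{1,1} = 0
G(14) = mex{1,1} = 0
G(15) = mex{1,1} = 0
G(16) = mex{1,1} = 0
G(17) = mex{1,1} = 0
G(18) = mex{2,1} = 0
G(19) = mex{0,2} = 1
G(20) = mex{0,0} = 1
G(21) = mex{0,0} = 1
G(22) = mex{0,0} = 1
G(23) = mex{0,0} = 1
Heap A: G(14) = 0.
Heap B: G(23) = 1.
Combined Grundy value = 0 ⊕ 1 = 1.
A winning move leaves total XOR = 0, i.e. changes one component's Grundy value g to g ⊕ X where X is the current total.
Heap A: need g' = 0⊕1 = 1. Options: 14−6→G=1, 14−7→G=1. Hits: 2.
Heap B: need g' = 1⊕1 = 0. Options: 23−6→G=0, 23−7→G=0. Hits: 2.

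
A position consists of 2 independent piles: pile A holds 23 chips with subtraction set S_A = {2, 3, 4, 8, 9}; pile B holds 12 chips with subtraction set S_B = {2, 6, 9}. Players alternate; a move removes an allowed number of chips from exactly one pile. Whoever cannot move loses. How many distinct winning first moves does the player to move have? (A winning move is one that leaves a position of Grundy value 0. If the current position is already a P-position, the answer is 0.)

1

Pile A, S = {2, 3, 4, 8, 9}:
n :  0  1  2  3  4  5  6  7  8  9 10 11 12 13 14 15 16 17 18 19 20 21 22 23
G :  0  0  1  1  2  2  0  0  1  1  2  2  0  0  1  1  2  2  0  0  1  1  2  2
G_A(23) = 2.
Pile B, S = {2, 6, 9}:
G(0) = 0
G(1) = mex{} = 0
G(2) = mex{0} = 1
G(3) = mex{0} = 1
G(4) = mex{1} = 0
G(5) = mex{1} = 0
G(6) = mex{0,0} = 1
G(7) = mex{0,0} = 1
G(8) = mex{1,1} = 0
G(9) = mex{1,1,0} = 2
G(10) = mex{0,0,0} = 1
G(11) = mex{2,0,1} = 3
G(12) = mex{1,1,1} = 0
G_B(12) = 0.
Combined Grundy value = 2 ⊕ 0 = 2.
A winning move leaves total XOR = 0, i.e. changes one component's Grundy value g to g ⊕ X where X is the current total.
Pile A: need g' = 2⊕2 = 0. Options: 23−2→G=1, 23−3→G=1, 23−4→G=0, 23−8→G=1, 23−9→G=1. Hits: 1.
Pile B: need g' = 0⊕2 = 2. Options: 12−2→G=1, 12−6→G=1, 12−9→G=1. Hits: 0.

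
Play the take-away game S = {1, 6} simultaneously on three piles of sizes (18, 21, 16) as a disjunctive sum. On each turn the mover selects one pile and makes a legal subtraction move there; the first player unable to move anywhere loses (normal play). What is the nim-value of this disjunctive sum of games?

0

All piles use S = {1, 6}:
G(0) = 0
G(1) = mex{0} = 1
G(2) = mex{1} = 0
G(3) = mex{0} = 1
G(4) = mex{1} = 0
G(5) = mex{0} = 1
G(6) = mex{1,0} = 2
G(7) = mex{2,1} = 0
G(8) = mex{0,0} = 1
G(9) = mex{1,1} = 0
G(10) = mex{0,0} = 1
G(11) = mex{1,1} = 0
G(12) = mex{0,2} = 1
G(13) = mex{1,0} = 2
G(14) = mex{2,1} = 0
G(15) = mex{0,0} = 1
G(16) = mex{1,1} = 0
G(17) = mex{0,0} = 1
G(18) = mex{1,1} = 0
G(19) = mex{0,2} = 1
G(20) = mex{1,0} = 2
G(21) = mex{2,1} = 0
Pile A: G(18) = 0.
Pile B: G(21) = 0.
Pile C: G(16) = 0.
Combined Grundy value = 0 ⊕ 0 ⊕ 0 = 0.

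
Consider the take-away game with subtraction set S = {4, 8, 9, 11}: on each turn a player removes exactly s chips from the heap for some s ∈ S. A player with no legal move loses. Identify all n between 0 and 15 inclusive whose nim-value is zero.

G(0) = 0
G(1) = mex{} = 0
G(2) = mex{} = 0
G(3) = mex{} = 0
G(4) = mex{0} = 1
G(5) = mex{0} = 1
G(6) = mex{0} = 1
G(7) = mex{0} = 1
G(8) = mex{1,0} = 2
G(9) = mex{1,0,0} = 2
G(10) = mex{1,0,0} = 2
G(11) = mex{1,0,0,0} = 2
G(12) = mex{2,1,0,0} = 3
G(13) = mex{2,1,1,0} = 3
G(14) = mex{2,1,1,0} = 3
G(15) = mex{2,1,1,1} = 0
P-positions are exactly the n with G(n) = 0.

0, 1, 2, 3, 15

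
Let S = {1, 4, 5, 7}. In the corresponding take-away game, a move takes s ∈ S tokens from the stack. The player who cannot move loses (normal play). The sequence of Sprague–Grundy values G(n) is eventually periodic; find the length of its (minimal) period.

8

G(0) = 0
G(1) = mex{0} = 1
G(2) = mex{1} = 0
G(3) = mex{0} = 1
G(4) = mex{1,0} = 2
G(5) = mex{2,1,0} = 3
G(6) = mex{3,0,1} = 2
G(7) = mex{2,1,0,0} = 3
G(8) = mex{3,2,1,1} = 0
G(9) = mex{0,3,2,0} = 1
G(10) = mex{1,2,3,1} = 0
G(11) = mex{0,3,2,2} = 1
G(12) = mex{1,0,3,3} = 2
G(13) = mex{2,1,0,2} = 3
G(14) = mex{3,0,1,3} = 2
G(15) = mex{2,1,0,0} = 3
G(16) = mex{3,2,1,1} = 0
G(17) = mex{0,3,2,0} = 1
G(n+8) = G(n) holds for n = 0,…,6 (a full window of length max(S) = 7), so the sequence is purely periodic with period 8.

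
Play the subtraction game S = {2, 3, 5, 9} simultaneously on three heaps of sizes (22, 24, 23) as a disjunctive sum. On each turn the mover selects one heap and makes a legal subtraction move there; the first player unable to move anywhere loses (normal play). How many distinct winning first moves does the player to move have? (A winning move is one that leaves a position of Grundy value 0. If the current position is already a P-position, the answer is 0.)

All heaps use S = {2, 3, 5, 9}:
n :  0  1  2  3  4  5  6  7  8  9 10 11 12 13 14 15 16 17 18 19 20 21 22 23 24
G :  0  0  1  1  2  2  3  0  0  1  1  2  2  3  0  0  1  1  2  2  3  0  0  1  1
Heap A: G(22) = 0.
Heap B: G(24) = 1.
Heap C: G(23) = 1.
Combined Grundy value = 0 ⊕ 1 ⊕ 1 = 0.
A winning move leaves total XOR = 0, i.e. changes one component's Grundy value g to g ⊕ X where X is the current total.
Heap A: target g' = 0⊕0 = 0, but every legal move changes the Grundy value (mex property), so 0 moves.
Heap B: target g' = 1⊕0 = 1, but every legal move changes the Grundy value (mex property), so 0 moves.
Heap C: target g' = 1⊕0 = 1, but every legal move changes the Grundy value (mex property), so 0 moves.

0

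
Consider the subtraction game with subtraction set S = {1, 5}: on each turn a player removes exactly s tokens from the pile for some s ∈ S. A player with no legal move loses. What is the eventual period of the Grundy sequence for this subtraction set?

G(0) = 0
G(1) = mex{0} = 1
G(2) = mex{1} = 0
G(3) = mex{0} = 1
G(4) = mex{1} = 0
G(5) = mex{0,0} = 1
G(6) = mex{1,1} = 0
G(7) = mex{0,0} = 1
G(8) = mex{1,1} = 0
G(9) = mex{0,0} = 1
G(10) = mex{1,1} = 0
G(11) = mex{0,0} = 1
G(12) = mex{1,1} = 0
G(13) = mex{0,0} = 1
G(14) = mex{1,1} = 0
G(n+2) = G(n) holds for n = 0,…,4 (a full window of length max(S) = 5), so the sequence is purely periodic with period 2.

2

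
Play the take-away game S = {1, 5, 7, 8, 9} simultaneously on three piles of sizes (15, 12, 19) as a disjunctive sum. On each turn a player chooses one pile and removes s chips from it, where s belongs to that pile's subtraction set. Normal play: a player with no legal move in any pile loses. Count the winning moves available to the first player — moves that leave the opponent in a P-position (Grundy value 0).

0

All piles use S = {1, 5, 7, 8, 9}:
G(0) = 0
G(1) = mex{0} = 1
G(2) = mex{1} = 0
G(3) = mex{0} = 1
G(4) = mex{1} = 0
G(5) = mex{0,0} = 1
G(6) = mex{1,1} = 0
G(7) = mex{0,0,0} = 1
G(8) = mex{1,1,1,0} = 2
G(9) = mex{2,0,0,1,0} = 3
G(10) = mex{3,1,1,0,1} = 2
G(11) = mex{2,0,0,1,0} = 3
G(12) = mex{3,1,1,0,1} = 2
G(13) = mex{2,2,0,1,0} = 3
G(14) = mex{3,3,1,0,1} = 2
G(15) = mex{2,2,2,1,0} = 3
G(16) = mex{3,3,3,2,1} = 0
G(17) = mex{0,2,2,3,2} = 1
G(18) = mex{1,3,3,2,3} = 0
G(19) = mex{0,2,2,3,2} = 1
Pile A: G(15) = 3.
Pile B: G(12) = 2.
Pile C: G(19) = 1.
Combined Grundy value = 3 ⊕ 2 ⊕ 1 = 0.
A winning move leaves total XOR = 0, i.e. changes one component's Grundy value g to g ⊕ X where X is the current total.
Pile A: target g' = 3⊕0 = 3, but every legal move changes the Grundy value (mex property), so 0 moves.
Pile B: target g' = 2⊕0 = 2, but every legal move changes the Grundy value (mex property), so 0 moves.
Pile C: target g' = 1⊕0 = 1, but every legal move changes the Grundy value (mex property), so 0 moves.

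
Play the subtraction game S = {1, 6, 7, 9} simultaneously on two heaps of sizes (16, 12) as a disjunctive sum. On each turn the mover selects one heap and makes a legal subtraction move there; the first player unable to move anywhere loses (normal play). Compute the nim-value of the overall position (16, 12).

All heaps use S = {1, 6, 7, 9}:
G(0) = 0
G(1) = mex{0} = 1
G(2) = mex{1} = 0
G(3) = mex{0} = 1
G(4) = mex{1} = 0
G(5) = mex{0} = 1
G(6) = mex{1,0} = 2
G(7) = mex{2,1,0} = 3
G(8) = mex{3,0,1} = 2
G(9) = mex{2,1,0,0} = 3
G(10) = mex{3,0,1,1} = 2
G(11) = mex{2,1,0,0} = 3
G(12) = mex{3,2,1,1} = 0
G(13) = mex{0,3,2,0} = 1
G(14) = mex{1,2,3,1} = 0
G(15) = mex{0,3,2,2} = 1
G(16) = mex{1,2,3,3} = 0
Heap A: G(16) = 0.
Heap B: G(12) = 0.
Combined Grundy value = 0 ⊕ 0 = 0.

0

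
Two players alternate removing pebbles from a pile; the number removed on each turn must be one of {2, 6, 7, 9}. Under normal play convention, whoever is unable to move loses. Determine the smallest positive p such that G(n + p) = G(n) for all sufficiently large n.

15

n :  0  1  2  3  4  5  6  7  8  9 10 11 12 13 14 15 16 17 18 19 20 21 22 23 24 25 26 27 28 29 30 31
G :  0  0  1  1  0  0  1  1  2  2  3  3  2  2  3  0  0  1  1  0  0  1  1  2  2  3  3  2  2  3  0  0
G(n+15) = G(n) holds for n = 0,…,8 (a full window of length max(S) = 9), so the sequence is purely periodic with period 15.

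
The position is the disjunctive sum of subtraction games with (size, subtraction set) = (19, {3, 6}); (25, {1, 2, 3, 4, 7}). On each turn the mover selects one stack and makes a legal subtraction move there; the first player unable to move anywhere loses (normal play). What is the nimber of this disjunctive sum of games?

Stack A, S = {3, 6}:
G(0) = 0
G(1) = mex{} = 0
G(2) = mex{} = 0
G(3) = mex{0} = 1
G(4) = mex{0} = 1
G(5) = mex{0} = 1
G(6) = mex{1,0} = 2
G(7) = mex{1,0} = 2
G(8) = mex{1,0} = 2
G(9) = mex{2,1} = 0
G(10) = mex{2,1} = 0
G(11) = mex{2,1} = 0
G(12) = mex{0,2} = 1
G(13) = mex{0,2} = 1
G(14) = mex{0,2} = 1
G(15) = mex{1,0} = 2
G(16) = mex{1,0} = 2
G(17) = mex{1,0} = 2
G(18) = mex{2,1} = 0
G(19) = mex{2,1} = 0
G_A(19) = 0.
Stack B, S = {1, 2, 3, 4, 7}:
n :  0  1  2  3  4  5  6  7  8  9 10 11 12 13 14 15 16 17 18 19 20 21 22 23 24 25
G :  0  1  2  3  4  0  1  2  3  4  0  1  2  3  4  0  1  2  3  4  0  1  2  3  4  0
G_B(25) = 0.
Combined Grundy value = 0 ⊕ 0 = 0.

0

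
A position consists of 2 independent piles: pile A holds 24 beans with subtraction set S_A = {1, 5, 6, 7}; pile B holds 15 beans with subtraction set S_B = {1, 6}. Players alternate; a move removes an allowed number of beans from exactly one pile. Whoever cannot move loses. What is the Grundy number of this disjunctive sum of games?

1

Pile A, S = {1, 5, 6, 7}:
G(0) = 0
G(1) = mex{0} = 1
G(2) = mex{1} = 0
G(3) = mex{0} = 1
G(4) = mex{1} = 0
G(5) = mex{0,0} = 1
G(6) = mex{1,1,0} = 2
G(7) = mex{2,0,1,0} = 3
G(8) = mex{3,1,0,1} = 2
G(9) = mex{2,0,1,0} = 3
G(10) = mex{3,1,0,1} = 2
G(11) = mex{2,2,1,0} = 3
G(12) = mex{3,3,2,1} = 0
G(13) = mex{0,2,3,2} = 1
G(14) = mex{1,3,2,3} = 0
G(15) = mex{0,2,3,2} = 1
G(16) = mex{1,3,2,3} = 0
G(17) = mex{0,0,3,2} = 1
G(18) = mex{1,1,0,3} = 2
G(19) = mex{2,0,1,0} = 3
G(20) = mex{3,1,0,1} = 2
G(21) = mex{2,0,1,0} = 3
G(22) = mex{3,1,0,1} = 2
G(23) = mex{2,2,1,0} = 3
G(24) = mex{3,3,2,1} = 0
G_A(24) = 0.
Pile B, S = {1, 6}:
G(0) = 0
G(1) = mex{0} = 1
G(2) = mex{1} = 0
G(3) = mex{0} = 1
G(4) = mex{1} = 0
G(5) = mex{0} = 1
G(6) = mex{1,0} = 2
G(7) = mex{2,1} = 0
G(8) = mex{0,0} = 1
G(9) = mex{1,1} = 0
G(10) = mex{0,0} = 1
G(11) = mex{1,1} = 0
G(12) = mex{0,2} = 1
G(13) = mex{1,0} = 2
G(14) = mex{2,1} = 0
G(15) = mex{0,0} = 1
G_B(15) = 1.
Combined Grundy value = 0 ⊕ 1 = 1.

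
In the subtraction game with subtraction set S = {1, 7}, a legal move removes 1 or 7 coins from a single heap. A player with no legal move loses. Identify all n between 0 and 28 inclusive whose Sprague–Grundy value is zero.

0, 2, 4, 6, 8, 10, 12, 14, 16, 18, 20, 22, 24, 26, 28

G(0) = 0
G(1) = mex{0} = 1
G(2) = mex{1} = 0
G(3) = mex{0} = 1
G(4) = mex{1} = 0
G(5) = mex{0} = 1
G(6) = mex{1} = 0
G(7) = mex{0,0} = 1
G(8) = mex{1,1} = 0
G(9) = mex{0,0} = 1
G(10) = mex{1,1} = 0
G(11) = mex{0,0} = 1
G(12) = mex{1,1} = 0
G(13) = mex{0,0} = 1
G(14) = mex{1,1} = 0
G(15) = mex{0,0} = 1
G(16) = mex{1,1} = 0
G(17) = mex{0,0} = 1
G(18) = mex{1,1} = 0
G(19) = mex{0,0} = 1
G(20) = mex{1,1} = 0
G(21) = mex{0,0} = 1
G(22) = mex{1,1} = 0
G(23) = mex{0,0} = 1
G(24) = mex{1,1} = 0
G(25) = mex{0,0} = 1
G(26) = mex{1,1} = 0
G(27) = mex{0,0} = 1
G(28) = mex{1,1} = 0
P-positions are exactly the n with G(n) = 0.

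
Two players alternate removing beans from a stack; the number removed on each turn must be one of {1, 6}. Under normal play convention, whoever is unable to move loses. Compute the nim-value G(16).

0

n :  0  1  2  3  4  5  6  7  8  9 10 11 12 13 14 15 16
G :  0  1  0  1  0  1  2  0  1  0  1  0  1  2  0  1  0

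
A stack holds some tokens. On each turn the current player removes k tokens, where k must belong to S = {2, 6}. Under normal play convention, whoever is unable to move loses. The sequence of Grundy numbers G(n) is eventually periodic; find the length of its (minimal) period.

n :  0  1  2  3  4  5  6  7  8  9 10 11 12 13 14
G :  0  0  1  1  0  0  1  1  0  0  1  1  0  0  1
G(n+4) = G(n) holds for n = 0,…,5 (a full window of length max(S) = 6), so the sequence is purely periodic with period 4.

4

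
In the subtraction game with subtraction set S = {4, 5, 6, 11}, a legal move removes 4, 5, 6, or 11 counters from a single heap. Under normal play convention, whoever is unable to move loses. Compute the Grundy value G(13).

n :  0  1  2  3  4  5  6  7  8  9 10 11 12 13
G :  0  0  0  0  1  1  1  1  2  2  0  2  3  3

3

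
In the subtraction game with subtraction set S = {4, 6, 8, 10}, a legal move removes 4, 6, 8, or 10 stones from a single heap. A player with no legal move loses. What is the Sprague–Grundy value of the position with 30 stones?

0

G(0) = 0
G(1) = mex{} = 0
G(2) = mex{} = 0
G(3) = mex{} = 0
G(4) = mex{0} = 1
G(5) = mex{0} = 1
G(6) = mex{0,0} = 1
G(7) = mex{0,0} = 1
G(8) = mex{1,0,0} = 2
G(9) = mex{1,0,0} = 2
G(10) = mex{1,1,0,0} = 2
G(11) = mex{1,1,0,0} = 2
G(12) = mex{2,1,1,0} = 3
G(13) = mex{2,1,1,0} = 3
G(14) = mex{2,2,1,1} = 0
G(15) = mex{2,2,1,1} = 0
G(16) = mex{3,2,2,1} = 0
G(17) = mex{3,2,2,1} = 0
G(18) = mex{0,3,2,2} = 1
G(19) = mex{0,3,2,2} = 1
G(20) = mex{0,0,3,2} = 1
G(21) = mex{0,0,3,2} = 1
G(22) = mex{1,0,0,3} = 2
G(23) = mex{1,0,0,3} = 2
G(24) = mex{1,1,0,0} = 2
G(25) = mex{1,1,0,0} = 2
G(26) = mex{2,1,1,0} = 3
G(27) = mex{2,1,1,0} = 3
G(28) = mex{2,2,1,1} = 0
G(29) = mex{2,2,1,1} = 0
G(30) = mex{3,2,2,1} = 0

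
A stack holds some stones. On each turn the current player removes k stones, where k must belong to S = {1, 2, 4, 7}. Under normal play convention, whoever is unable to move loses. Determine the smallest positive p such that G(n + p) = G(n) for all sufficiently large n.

3

G(0) = 0
G(1) = mex{0} = 1
G(2) = mex{1,0} = 2
G(3) = mex{2,1} = 0
G(4) = mex{0,2,0} = 1
G(5) = mex{1,0,1} = 2
G(6) = mex{2,1,2} = 0
G(7) = mex{0,2,0,0} = 1
G(8) = mex{1,0,1,1} = 2
G(9) = mex{2,1,2,2} = 0
G(10) = mex{0,2,0,0} = 1
G(11) = mex{1,0,1,1} = 2
G(12) = mex{2,1,2,2} = 0
G(13) = mex{0,2,0,0} = 1
G(14) = mex{1,0,1,1} = 2
G(n+3) = G(n) holds for n = 0,…,6 (a full window of length max(S) = 7), so the sequence is purely periodic with period 3.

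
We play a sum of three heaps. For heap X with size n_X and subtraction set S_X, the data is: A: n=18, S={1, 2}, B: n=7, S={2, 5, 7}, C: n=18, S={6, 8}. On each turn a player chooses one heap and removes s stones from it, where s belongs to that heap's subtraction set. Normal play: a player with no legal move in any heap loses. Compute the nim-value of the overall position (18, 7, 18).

Heap A, S = {1, 2}:
G(0) = 0
G(1) = mex{0} = 1
G(2) = mex{1,0} = 2
G(3) = mex{2,1} = 0
G(4) = mex{0,2} = 1
G(5) = mex{1,0} = 2
G(6) = mex{2,1} = 0
G(7) = mex{0,2} = 1
G(8) = mex{1,0} = 2
G(9) = mex{2,1} = 0
G(10) = mex{0,2} = 1
G(11) = mex{1,0} = 2
G(12) = mex{2,1} = 0
G(13) = mex{0,2} = 1
G(14) = mex{1,0} = 2
G(15) = mex{2,1} = 0
G(16) = mex{0,2} = 1
G(17) = mex{1,0} = 2
G(18) = mex{2,1} = 0
G_A(18) = 0.
Heap B, S = {2, 5, 7}:
n : 0 1 2 3 4 5 6 7
G : 0 0 1 1 0 2 1 3
G_B(7) = 3.
Heap C, S = {6, 8}:
n :  0  1  2  3  4  5  6  7  8  9 10 11 12 13 14 15 16 17 18
G :  0  0  0  0  0  0  1  1  1  1  1  1  2  2  0  0  0  0  0
G_C(18) = 0.
Combined Grundy value = 0 ⊕ 3 ⊕ 0 = 3.

3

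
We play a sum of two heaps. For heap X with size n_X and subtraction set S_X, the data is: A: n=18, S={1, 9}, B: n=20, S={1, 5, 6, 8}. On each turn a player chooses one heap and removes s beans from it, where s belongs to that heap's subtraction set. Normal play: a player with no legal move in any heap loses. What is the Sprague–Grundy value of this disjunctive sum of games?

Heap A, S = {1, 9}:
n :  0  1  2  3  4  5  6  7  8  9 10 11 12 13 14 15 16 17 18
G :  0  1  0  1  0  1  0  1  0  1  0  1  0  1  0  1  0  1  0
G_A(18) = 0.
Heap B, S = {1, 5, 6, 8}:
n :  0  1  2  3  4  5  6  7  8  9 10 11 12 13 14 15 16 17 18 19 20
G :  0  1  0  1  0  1  2  3  2  3  2  0  1  0  1  0  1  2  3  2  3
G_B(20) = 3.
Combined Grundy value = 0 ⊕ 3 = 3.

3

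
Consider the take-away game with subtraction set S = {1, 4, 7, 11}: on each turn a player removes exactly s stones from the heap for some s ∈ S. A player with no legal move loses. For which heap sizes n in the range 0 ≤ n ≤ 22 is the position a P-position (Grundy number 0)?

n :  0  1  2  3  4  5  6  7  8  9 10 11 12 13 14 15 16 17 18 19 20 21 22
G :  0  1  0  1  2  0  1  2  0  1  0  1  2  3  4  3  4  2  0  1  0  1  2
P-positions are exactly the n with G(n) = 0.

0, 2, 5, 8, 10, 18, 20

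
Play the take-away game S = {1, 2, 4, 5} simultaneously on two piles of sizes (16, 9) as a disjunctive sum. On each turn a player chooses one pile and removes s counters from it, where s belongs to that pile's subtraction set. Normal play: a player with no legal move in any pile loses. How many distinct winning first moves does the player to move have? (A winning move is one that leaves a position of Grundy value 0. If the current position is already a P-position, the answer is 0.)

All piles use S = {1, 2, 4, 5}:
G(0) = 0
G(1) = mex{0} = 1
G(2) = mex{1,0} = 2
G(3) = mex{2,1} = 0
G(4) = mex{0,2,0} = 1
G(5) = mex{1,0,1,0} = 2
G(6) = mex{2,1,2,1} = 0
G(7) = mex{0,2,0,2} = 1
G(8) = mex{1,0,1,0} = 2
G(9) = mex{2,1,2,1} = 0
G(10) = mex{0,2,0,2} = 1
G(11) = mex{1,0,1,0} = 2
G(12) = mex{2,1,2,1} = 0
G(13) = mex{0,2,0,2} = 1
G(14) = mex{1,0,1,0} = 2
G(15) = mex{2,1,2,1} = 0
G(16) = mex{0,2,0,2} = 1
Pile A: G(16) = 1.
Pile B: G(9) = 0.
Combined Grundy value = 1 ⊕ 0 = 1.
A winning move leaves total XOR = 0, i.e. changes one component's Grundy value g to g ⊕ X where X is the current total.
Pile A: need g' = 1⊕1 = 0. Options: 16−1→G=0, 16−2→G=2, 16−4→G=0, 16−5→G=2. Hits: 2.
Pile B: need g' = 0⊕1 = 1. Options: 9−1→G=2, 9−2→G=1, 9−4→G=2, 9−5→G=1. Hits: 2.

4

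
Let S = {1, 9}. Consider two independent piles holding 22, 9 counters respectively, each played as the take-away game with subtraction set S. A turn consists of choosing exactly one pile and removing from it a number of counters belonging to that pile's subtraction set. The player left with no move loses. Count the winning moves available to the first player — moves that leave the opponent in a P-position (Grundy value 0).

4

All piles use S = {1, 9}:
n :  0  1  2  3  4  5  6  7  8  9 10 11 12 13 14 15 16 17 18 19 20 21 22
G :  0  1  0  1  0  1  0  1  0  1  0  1  0  1  0  1  0  1  0  1  0  1  0
Pile A: G(22) = 0.
Pile B: G(9) = 1.
Combined Grundy value = 0 ⊕ 1 = 1.
A winning move leaves total XOR = 0, i.e. changes one component's Grundy value g to g ⊕ X where X is the current total.
Pile A: need g' = 0⊕1 = 1. Options: 22−1→G=1, 22−9→G=1. Hits: 2.
Pile B: need g' = 1⊕1 = 0. Options: 9−1→G=0, 9−9→G=0. Hits: 2.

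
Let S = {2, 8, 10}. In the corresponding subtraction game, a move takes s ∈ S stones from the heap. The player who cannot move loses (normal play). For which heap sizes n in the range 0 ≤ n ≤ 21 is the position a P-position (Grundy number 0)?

n :  0  1  2  3  4  5  6  7  8  9 10 11 12 13 14 15 16 17 18 19 20 21
G :  0  0  1  1  0  0  1  1  2  2  3  3  2  2  3  3  0  0  1  1  0  0
P-positions are exactly the n with G(n) = 0.

0, 1, 4, 5, 16, 17, 20, 21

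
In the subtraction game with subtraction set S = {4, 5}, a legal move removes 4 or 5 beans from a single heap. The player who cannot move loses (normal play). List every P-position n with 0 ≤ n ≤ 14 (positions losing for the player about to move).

0, 1, 2, 3, 9, 10, 11, 12

G(0) = 0
G(1) = mex{} = 0
G(2) = mex{} = 0
G(3) = mex{} = 0
G(4) = mex{0} = 1
G(5) = mex{0,0} = 1
G(6) = mex{0,0} = 1
G(7) = mex{0,0} = 1
G(8) = mex{1,0} = 2
G(9) = mex{1,1} = 0
G(10) = mex{1,1} = 0
G(11) = mex{1,1} = 0
G(12) = mex{2,1} = 0
G(13) = mex{0,2} = 1
G(14) = mex{0,0} = 1
P-positions are exactly the n with G(n) = 0.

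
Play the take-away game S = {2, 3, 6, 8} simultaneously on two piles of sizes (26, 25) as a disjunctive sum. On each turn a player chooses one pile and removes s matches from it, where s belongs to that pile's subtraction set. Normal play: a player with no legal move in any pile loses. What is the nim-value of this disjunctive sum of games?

All piles use S = {2, 3, 6, 8}:
G(0) = 0
G(1) = mex{} = 0
G(2) = mex{0} = 1
G(3) = mex{0,0} = 1
G(4) = mex{1,0} = 2
G(5) = mex{1,1} = 0
G(6) = mex{2,1,0} = 3
G(7) = mex{0,2,0} = 1
G(8) = mex{3,0,1,0} = 2
G(9) = mex{1,3,1,0} = 2
G(10) = mex{2,1,2,1} = 0
G(11) = mex{2,2,0,1} = 3
G(12) = mex{0,2,3,2} = 1
G(13) = mex{3,0,1,0} = 2
G(14) = mex{1,3,2,3} = 0
G(15) = mex{2,1,2,1} = 0
G(16) = mex{0,2,0,2} = 1
G(17) = mex{0,0,3,2} = 1
G(18) = mex{1,0,1,0} = 2
G(19) = mex{1,1,2,3} = 0
G(20) = mex{2,1,0,1} = 3
G(21) = mex{0,2,0,2} = 1
G(22) = mex{3,0,1,0} = 2
G(23) = mex{1,3,1,0} = 2
G(24) = mex{2,1,2,1} = 0
G(25) = mex{2,2,0,1} = 3
G(26) = mex{0,2,3,2} = 1
Pile A: G(26) = 1.
Pile B: G(25) = 3.
Combined Grundy value = 1 ⊕ 3 = 2.

2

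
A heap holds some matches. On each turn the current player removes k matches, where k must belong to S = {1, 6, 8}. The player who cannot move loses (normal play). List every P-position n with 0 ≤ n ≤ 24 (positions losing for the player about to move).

0, 2, 4, 7, 9, 11, 14, 16, 18, 21, 23

G(0) = 0
G(1) = mex{0} = 1
G(2) = mex{1} = 0
G(3) = mex{0} = 1
G(4) = mex{1} = 0
G(5) = mex{0} = 1
G(6) = mex{1,0} = 2
G(7) = mex{2,1} = 0
G(8) = mex{0,0,0} = 1
G(9) = mex{1,1,1} = 0
G(10) = mex{0,0,0} = 1
G(11) = mex{1,1,1} = 0
G(12) = mex{0,2,0} = 1
G(13) = mex{1,0,1} = 2
G(14) = mex{2,1,2} = 0
G(15) = mex{0,0,0} = 1
G(16) = mex{1,1,1} = 0
G(17) = mex{0,0,0} = 1
G(18) = mex{1,1,1} = 0
G(19) = mex{0,2,0} = 1
G(20) = mex{1,0,1} = 2
G(21) = mex{2,1,2} = 0
G(22) = mex{0,0,0} = 1
G(23) = mex{1,1,1} = 0
G(24) = mex{0,0,0} = 1
P-positions are exactly the n with G(n) = 0.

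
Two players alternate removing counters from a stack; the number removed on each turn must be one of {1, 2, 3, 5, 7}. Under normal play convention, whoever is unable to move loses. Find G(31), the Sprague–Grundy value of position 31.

n :  0  1  2  3  4  5  6  7  8  9 10 11 12 13 14 15 16 17 18 19 20 21 22 23 24 25 26 27 28 29 30 31
G :  0  1  2  3  0  1  2  3  0  1  2  3  0  1  2  3  0  1  2  3  0  1  2  3  0  1  2  3  0  1  2  3

3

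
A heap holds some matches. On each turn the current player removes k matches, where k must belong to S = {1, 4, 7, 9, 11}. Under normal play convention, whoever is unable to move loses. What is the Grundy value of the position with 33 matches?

G(0) = 0
G(1) = mex{0} = 1
G(2) = mex{1} = 0
G(3) = mex{0} = 1
G(4) = mex{1,0} = 2
G(5) = mex{2,1} = 0
G(6) = mex{0,0} = 1
G(7) = mex{1,1,0} = 2
G(8) = mex{2,2,1} = 0
G(9) = mex{0,0,0,0} = 1
G(10) = mex{1,1,1,1} = 0
G(11) = mex{0,2,2,0,0} = 1
G(12) = mex{1,0,0,1,1} = 2
G(13) = mex{2,1,1,2,0} = 3
G(14) = mex{3,0,2,0,1} = 4
G(15) = mex{4,1,0,1,2} = 3
G(16) = mex{3,2,1,2,0} = 4
G(17) = mex{4,3,0,0,1} = 2
G(18) = mex{2,4,1,1,2} = 0
G(19) = mex{0,3,2,0,0} = 1
G(20) = mex{1,4,3,1,1} = 0
G(21) = mex{0,2,4,2,0} = 1
G(22) = mex{1,0,3,3,1} = 2
G(23) = mex{2,1,4,4,2} = 0
G(24) = mex{0,0,2,3,3} = 1
G(25) = mex{1,1,0,4,4} = 2
G(26) = mex{2,2,1,2,3} = 0
G(27) = mex{0,0,0,0,4} = 1
G(28) = mex{1,1,1,1,2} = 0
G(29) = mex{0,2,2,0,0} = 1
G(30) = mex{1,0,0,1,1} = 2
G(31) = mex{2,1,1,2,0} = 3
G(32) = mex{3,0,2,0,1} = 4
G(33) = mex{4,1,0,1,2} = 3

3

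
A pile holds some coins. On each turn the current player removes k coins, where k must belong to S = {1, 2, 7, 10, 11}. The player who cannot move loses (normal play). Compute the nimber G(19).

n :  0  1  2  3  4  5  6  7  8  9 10 11 12 13 14 15 16 17 18 19
G :  0  1  2  0  1  2  0  1  2  0  1  2  0  1  2  0  1  2  0  1

1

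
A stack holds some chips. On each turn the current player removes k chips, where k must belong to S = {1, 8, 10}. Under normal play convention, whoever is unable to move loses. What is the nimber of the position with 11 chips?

G(0) = 0
G(1) = mex{0} = 1
G(2) = mex{1} = 0
G(3) = mex{0} = 1
G(4) = mex{1} = 0
G(5) = mex{0} = 1
G(6) = mex{1} = 0
G(7) = mex{0} = 1
G(8) = mex{1,0} = 2
G(9) = mex{2,1} = 0
G(10) = mex{0,0,0} = 1
G(11) = mex{1,1,1} = 0

0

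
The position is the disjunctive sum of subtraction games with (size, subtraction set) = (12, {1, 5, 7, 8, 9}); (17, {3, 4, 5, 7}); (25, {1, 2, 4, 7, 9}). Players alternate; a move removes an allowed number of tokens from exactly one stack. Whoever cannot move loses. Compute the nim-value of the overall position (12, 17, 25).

Stack A, S = {1, 5, 7, 8, 9}:
G(0) = 0
G(1) = mex{0} = 1
G(2) = mex{1} = 0
G(3) = mex{0} = 1
G(4) = mex{1} = 0
G(5) = mex{0,0} = 1
G(6) = mex{1,1} = 0
G(7) = mex{0,0,0} = 1
G(8) = mex{1,1,1,0} = 2
G(9) = mex{2,0,0,1,0} = 3
G(10) = mex{3,1,1,0,1} = 2
G(11) = mex{2,0,0,1,0} = 3
G(12) = mex{3,1,1,0,1} = 2
G_A(12) = 2.
Stack B, S = {3, 4, 5, 7}:
n :  0  1  2  3  4  5  6  7  8  9 10 11 12 13 14 15 16 17
G :  0  0  0  1  1  1  2  2  2  3  0  0  0  1  1  1  2  2
G_B(17) = 2.
Stack C, S = {1, 2, 4, 7, 9}:
G(0) = 0
G(1) = mex{0} = 1
G(2) = mex{1,0} = 2
G(3) = mex{2,1} = 0
G(4) = mex{0,2,0} = 1
G(5) = mex{1,0,1} = 2
G(6) = mex{2,1,2} = 0
G(7) = mex{0,2,0,0} = 1
G(8) = mex{1,0,1,1} = 2
G(9) = mex{2,1,2,2,0} = 3
G(10) = mex{3,2,0,0,1} = 4
G(11) = mex{4,3,1,1,2} = 0
G(12) = mex{0,4,2,2,0} = 1
G(13) = mex{1,0,3,0,1} = 2
G(14) = mex{2,1,4,1,2} = 0
G(15) = mex{0,2,0,2,0} = 1
G(16) = mex{1,0,1,3,1} = 2
G(17) = mex{2,1,2,4,2} = 0
G(18) = mex{0,2,0,0,3} = 1
G(19) = mex{1,0,1,1,4} = 2
G(20) = mex{2,1,2,2,0} = 3
G(21) = mex{3,2,0,0,1} = 4
G(22) = mex{4,3,1,1,2} = 0
G(23) = mex{0,4,2,2,0} = 1
G(24) = mex{1,0,3,0,1} = 2
G(25) = mex{2,1,4,1,2} = 0
G_C(25) = 0.
Combined Grundy value = 2 ⊕ 2 ⊕ 0 = 0.

0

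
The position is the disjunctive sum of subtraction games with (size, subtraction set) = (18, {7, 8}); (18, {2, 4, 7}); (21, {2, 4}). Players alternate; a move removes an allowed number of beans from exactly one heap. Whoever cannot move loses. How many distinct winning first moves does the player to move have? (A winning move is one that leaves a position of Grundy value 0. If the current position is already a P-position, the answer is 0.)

Heap A, S = {7, 8}:
G(0) = 0
G(1) = mex{} = 0
G(2) = mex{} = 0
G(3) = mex{} = 0
G(4) = mex{} = 0
G(5) = mex{} = 0
G(6) = mex{} = 0
G(7) = mex{0} = 1
G(8) = mex{0,0} = 1
G(9) = mex{0,0} = 1
G(10) = mex{0,0} = 1
G(11) = mex{0,0} = 1
G(12) = mex{0,0} = 1
G(13) = mex{0,0} = 1
G(14) = mex{1,0} = 2
G(15) = mex{1,1} = 0
G(16) = mex{1,1} = 0
G(17) = mex{1,1} = 0
G(18) = mex{1,1} = 0
G_A(18) = 0.
Heap B, S = {2, 4, 7}:
n :  0  1  2  3  4  5  6  7  8  9 10 11 12 13 14 15 16 17 18
G :  0  0  1  1  2  2  0  3  1  0  2  1  0  2  1  0  2  1  0
G_B(18) = 0.
Heap C, S = {2, 4}:
G(0) = 0
G(1) = mex{} = 0
G(2) = mex{0} = 1
G(3) = mex{0} = 1
G(4) = mex{1,0} = 2
G(5) = mex{1,0} = 2
G(6) = mex{2,1} = 0
G(7) = mex{2,1} = 0
G(8) = mex{0,2} = 1
G(9) = mex{0,2} = 1
G(10) = mex{1,0} = 2
G(11) = mex{1,0} = 2
G(12) = mex{2,1} = 0
G(13) = mex{2,1} = 0
G(14) = mex{0,2} = 1
G(15) = mex{0,2} = 1
G(16) = mex{1,0} = 2
G(17) = mex{1,0} = 2
G(18) = mex{2,1} = 0
G(19) = mex{2,1} = 0
G(20) = mex{0,2} = 1
G(21) = mex{0,2} = 1
G_C(21) = 1.
Combined Grundy value = 0 ⊕ 0 ⊕ 1 = 1.
A winning move leaves total XOR = 0, i.e. changes one component's Grundy value g to g ⊕ X where X is the current total.
Heap A: need g' = 0⊕1 = 1. Options: 18−7→G=1, 18−8→G=1. Hits: 2.
Heap B: need g' = 0⊕1 = 1. Options: 18−2→G=2, 18−4→G=1, 18−7→G=1. Hits: 2.
Heap C: need g' = 1⊕1 = 0. Options: 21−2→G=0, 21−4→G=2. Hits: 1.

5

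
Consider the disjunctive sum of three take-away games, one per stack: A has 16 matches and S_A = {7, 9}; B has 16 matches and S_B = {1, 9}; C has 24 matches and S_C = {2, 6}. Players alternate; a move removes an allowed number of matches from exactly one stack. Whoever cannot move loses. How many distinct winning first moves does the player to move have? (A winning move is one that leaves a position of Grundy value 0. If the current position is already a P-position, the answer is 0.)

Stack A, S = {7, 9}:
n :  0  1  2  3  4  5  6  7  8  9 10 11 12 13 14 15 16
G :  0  0  0  0  0  0  0  1  1  1  1  1  1  1  2  2  0
G_A(16) = 0.
Stack B, S = {1, 9}:
n :  0  1  2  3  4  5  6  7  8  9 10 11 12 13 14 15 16
G :  0  1  0  1  0  1  0  1  0  1  0  1  0  1  0  1  0
G_B(16) = 0.
Stack C, S = {2, 6}:
G(0) = 0
G(1) = mex{} = 0
G(2) = mex{0} = 1
G(3) = mex{0} = 1
G(4) = mex{1} = 0
G(5) = mex{1} = 0
G(6) = mex{0,0} = 1
G(7) = mex{0,0} = 1
G(8) = mex{1,1} = 0
G(9) = mex{1,1} = 0
G(10) = mex{0,0} = 1
G(11) = mex{0,0} = 1
G(12) = mex{1,1} = 0
G(13) = mex{1,1} = 0
G(14) = mex{0,0} = 1
G(15) = mex{0,0} = 1
G(16) = mex{1,1} = 0
G(17) = mex{1,1} = 0
G(18) = mex{0,0} = 1
G(19) = mex{0,0} = 1
G(20) = mex{1,1} = 0
G(21) = mex{1,1} = 0
G(22) = mex{0,0} = 1
G(23) = mex{0,0} = 1
G(24) = mex{1,1} = 0
G_C(24) = 0.
Combined Grundy value = 0 ⊕ 0 ⊕ 0 = 0.
A winning move leaves total XOR = 0, i.e. changes one component's Grundy value g to g ⊕ X where X is the current total.
Stack A: target g' = 0⊕0 = 0, but every legal move changes the Grundy value (mex property), so 0 moves.
Stack B: target g' = 0⊕0 = 0, but every legal move changes the Grundy value (mex property), so 0 moves.
Stack C: target g' = 0⊕0 = 0, but every legal move changes the Grundy value (mex property), so 0 moves.

0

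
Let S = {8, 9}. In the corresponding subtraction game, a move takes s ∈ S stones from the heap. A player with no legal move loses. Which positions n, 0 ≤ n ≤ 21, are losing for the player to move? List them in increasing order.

G(0) = 0
G(1) = mex{} = 0
G(2) = mex{} = 0
G(3) = mex{} = 0
G(4) = mex{} = 0
G(5) = mex{} = 0
G(6) = mex{} = 0
G(7) = mex{} = 0
G(8) = mex{0} = 1
G(9) = mex{0,0} = 1
G(10) = mex{0,0} = 1
G(11) = mex{0,0} = 1
G(12) = mex{0,0} = 1
G(13) = mex{0,0} = 1
G(14) = mex{0,0} = 1
G(15) = mex{0,0} = 1
G(16) = mex{1,0} = 2
G(17) = mex{1,1} = 0
G(18) = mex{1,1} = 0
G(19) = mex{1,1} = 0
G(20) = mex{1,1} = 0
G(21) = mex{1,1} = 0
P-positions are exactly the n with G(n) = 0.

0, 1, 2, 3, 4, 5, 6, 7, 17, 18, 19, 20, 21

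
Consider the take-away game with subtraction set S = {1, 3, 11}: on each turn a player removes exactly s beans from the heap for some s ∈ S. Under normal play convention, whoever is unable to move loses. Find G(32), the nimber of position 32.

0

n :  0  1  2  3  4  5  6  7  8  9 10 11 12 13 14 15 16 17 18 19 20 21 22 23 24 25 26 27 28 29 30 31 32
G :  0  1  0  1  0  1  0  1  0  1  0  1  0  1  0  1  0  1  0  1  0  1  0  1  0  1  0  1  0  1  0  1  0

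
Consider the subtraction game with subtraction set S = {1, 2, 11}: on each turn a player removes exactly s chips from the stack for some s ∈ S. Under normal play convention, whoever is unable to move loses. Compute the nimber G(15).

G(0) = 0
G(1) = mex{0} = 1
G(2) = mex{1,0} = 2
G(3) = mex{2,1} = 0
G(4) = mex{0,2} = 1
G(5) = mex{1,0} = 2
G(6) = mex{2,1} = 0
G(7) = mex{0,2} = 1
G(8) = mex{1,0} = 2
G(9) = mex{2,1} = 0
G(10) = mex{0,2} = 1
G(11) = mex{1,0,0} = 2
G(12) = mex{2,1,1} = 0
G(13) = mex{0,2,2} = 1
G(14) = mex{1,0,0} = 2
G(15) = mex{2,1,1} = 0

0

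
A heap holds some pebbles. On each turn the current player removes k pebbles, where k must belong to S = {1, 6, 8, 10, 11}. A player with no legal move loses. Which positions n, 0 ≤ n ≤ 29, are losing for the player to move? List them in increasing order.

n :  0  1  2  3  4  5  6  7  8  9 10 11 12 13 14 15 16 17 18 19 20 21 22 23 24 25 26 27 28 29
G :  0  1  0  1  0  1  2  0  1  0  1  2  3  2  3  2  0  1  2  3  2  0  1  0  1  0  1  2  0  1
P-positions are exactly the n with G(n) = 0.

0, 2, 4, 7, 9, 16, 21, 23, 25, 28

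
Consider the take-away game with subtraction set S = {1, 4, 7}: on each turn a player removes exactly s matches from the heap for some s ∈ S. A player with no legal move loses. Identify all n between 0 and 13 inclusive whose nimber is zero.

0, 2, 5, 8, 10, 13

G(0) = 0
G(1) = mex{0} = 1
G(2) = mex{1} = 0
G(3) = mex{0} = 1
G(4) = mex{1,0} = 2
G(5) = mex{2,1} = 0
G(6) = mex{0,0} = 1
G(7) = mex{1,1,0} = 2
G(8) = mex{2,2,1} = 0
G(9) = mex{0,0,0} = 1
G(10) = mex{1,1,1} = 0
G(11) = mex{0,2,2} = 1
G(12) = mex{1,0,0} = 2
G(13) = mex{2,1,1} = 0
P-positions are exactly the n with G(n) = 0.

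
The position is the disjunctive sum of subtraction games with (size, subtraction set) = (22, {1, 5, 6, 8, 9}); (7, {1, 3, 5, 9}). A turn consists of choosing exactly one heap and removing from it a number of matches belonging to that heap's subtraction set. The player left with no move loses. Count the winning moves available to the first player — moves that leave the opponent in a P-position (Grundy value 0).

Heap A, S = {1, 5, 6, 8, 9}:
n :  0  1  2  3  4  5  6  7  8  9 10 11 12 13 14 15 16 17 18 19 20 21 22
G :  0  1  0  1  0  1  2  3  2  3  2  3  4  5  0  1  0  1  0  1  2  3  2
G_A(22) = 2.
Heap B, S = {1, 3, 5, 9}:
n : 0 1 2 3 4 5 6 7
G : 0 1 0 1 0 1 0 1
G_B(7) = 1.
Combined Grundy value = 2 ⊕ 1 = 3.
A winning move leaves total XOR = 0, i.e. changes one component's Grundy value g to g ⊕ X where X is the current total.
Heap A: need g' = 2⊕3 = 1. Options: 22−1→G=3, 22−5→G=1, 22−6→G=0, 22−8→G=0, 22−9→G=5. Hits: 1.
Heap B: need g' = 1⊕3 = 2. Options: 7−1→G=0, 7−3→G=0, 7−5→G=0. Hits: 0.

1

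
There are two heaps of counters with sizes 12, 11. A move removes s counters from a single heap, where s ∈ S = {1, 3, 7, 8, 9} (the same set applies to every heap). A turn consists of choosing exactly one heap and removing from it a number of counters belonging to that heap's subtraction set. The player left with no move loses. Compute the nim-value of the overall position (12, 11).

All heaps use S = {1, 3, 7, 8, 9}:
n :  0  1  2  3  4  5  6  7  8  9 10 11 12
G :  0  1  0  1  0  1  0  1  2  3  2  3  2
Heap A: G(12) = 2.
Heap B: G(11) = 3.
Combined Grundy value = 2 ⊕ 3 = 1.

1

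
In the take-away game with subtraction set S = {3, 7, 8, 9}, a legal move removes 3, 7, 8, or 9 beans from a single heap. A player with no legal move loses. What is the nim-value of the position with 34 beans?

n :  0  1  2  3  4  5  6  7  8  9 10 11 12 13 14 15 16 17 18 19 20 21 22 23 24 25 26 27 28 29 30 31 32 33 34
G :  0  0  0  1  1  1  0  2  2  1  3  3  0  2  4  1  0  0  0  1  1  1  0  2  2  1  3  3  0  2  4  1  0  0  0

0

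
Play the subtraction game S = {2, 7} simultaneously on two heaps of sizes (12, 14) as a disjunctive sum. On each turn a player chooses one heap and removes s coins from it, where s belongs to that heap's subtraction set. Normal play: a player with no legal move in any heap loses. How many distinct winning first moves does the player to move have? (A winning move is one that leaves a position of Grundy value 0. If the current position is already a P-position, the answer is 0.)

4

All heaps use S = {2, 7}:
G(0) = 0
G(1) = mex{} = 0
G(2) = mex{0} = 1
G(3) = mex{0} = 1
G(4) = mex{1} = 0
G(5) = mex{1} = 0
G(6) = mex{0} = 1
G(7) = mex{0,0} = 1
G(8) = mex{1,0} = 2
G(9) = mex{1,1} = 0
G(10) = mex{2,1} = 0
G(11) = mex{0,0} = 1
G(12) = mex{0,0} = 1
G(13) = mex{1,1} = 0
G(14) = mex{1,1} = 0
Heap A: G(12) = 1.
Heap B: G(14) = 0.
Combined Grundy value = 1 ⊕ 0 = 1.
A winning move leaves total XOR = 0, i.e. changes one component's Grundy value g to g ⊕ X where X is the current total.
Heap A: need g' = 1⊕1 = 0. Options: 12−2→G=0, 12−7→G=0. Hits: 2.
Heap B: need g' = 0⊕1 = 1. Options: 14−2→G=1, 14−7→G=1. Hits: 2.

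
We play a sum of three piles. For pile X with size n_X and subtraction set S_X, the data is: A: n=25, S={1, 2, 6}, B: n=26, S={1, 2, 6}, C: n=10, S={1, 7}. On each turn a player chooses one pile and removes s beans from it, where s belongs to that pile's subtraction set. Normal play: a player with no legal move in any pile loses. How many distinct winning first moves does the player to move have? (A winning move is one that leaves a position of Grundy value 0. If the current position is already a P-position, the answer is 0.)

Pile A, S = {1, 2, 6}:
G(0) = 0
G(1) = mex{0} = 1
G(2) = mex{1,0} = 2
G(3) = mex{2,1} = 0
G(4) = mex{0,2} = 1
G(5) = mex{1,0} = 2
G(6) = mex{2,1,0} = 3
G(7) = mex{3,2,1} = 0
G(8) = mex{0,3,2} = 1
G(9) = mex{1,0,0} = 2
G(10) = mex{2,1,1} = 0
G(11) = mex{0,2,2} = 1
G(12) = mex{1,0,3} = 2
G(13) = mex{2,1,0} = 3
G(14) = mex{3,2,1} = 0
G(15) = mex{0,3,2} = 1
G(16) = mex{1,0,0} = 2
G(17) = mex{2,1,1} = 0
G(18) = mex{0,2,2} = 1
G(19) = mex{1,0,3} = 2
G(20) = mex{2,1,0} = 3
G(21) = mex{3,2,1} = 0
G(22) = mex{0,3,2} = 1
G(23) = mex{1,0,0} = 2
G(24) = mex{2,1,1} = 0
G(25) = mex{0,2,2} = 1
G_A(25) = 1.
Pile B, S = {1, 2, 6}:
n :  0  1  2  3  4  5  6  7  8  9 10 11 12 13 14 15 16 17 18 19 20 21 22 23 24 25 26
G :  0  1  2  0  1  2  3  0  1  2  0  1  2  3  0  1  2  0  1  2  3  0  1  2  0  1  2
G_B(26) = 2.
Pile C, S = {1, 7}:
G(0) = 0
G(1) = mex{0} = 1
G(2) = mex{1} = 0
G(3) = mex{0} = 1
G(4) = mex{1} = 0
G(5) = mex{0} = 1
G(6) = mex{1} = 0
G(7) = mex{0,0} = 1
G(8) = mex{1,1} = 0
G(9) = mex{0,0} = 1
G(10) = mex{1,1} = 0
G_C(10) = 0.
Combined Grundy value = 1 ⊕ 2 ⊕ 0 = 3.
A winning move leaves total XOR = 0, i.e. changes one component's Grundy value g to g ⊕ X where X is the current total.
Pile A: need g' = 1⊕3 = 2. Options: 25−1→G=0, 25−2→G=2, 25−6→G=2. Hits: 2.
Pile B: need g' = 2⊕3 = 1. Options: 26−1→G=1, 26−2→G=0, 26−6→G=3. Hits: 1.
Pile C: need g' = 0⊕3 = 3. Options: 10−1→G=1, 10−7→G=1. Hits: 0.

3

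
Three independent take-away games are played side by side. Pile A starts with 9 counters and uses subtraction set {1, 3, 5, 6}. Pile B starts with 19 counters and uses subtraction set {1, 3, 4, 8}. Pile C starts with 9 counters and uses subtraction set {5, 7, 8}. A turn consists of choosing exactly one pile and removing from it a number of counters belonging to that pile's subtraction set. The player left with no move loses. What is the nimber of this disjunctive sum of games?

Pile A, S = {1, 3, 5, 6}:
n : 0 1 2 3 4 5 6 7 8 9
G : 0 1 0 1 0 1 2 3 2 3
G_A(9) = 3.
Pile B, S = {1, 3, 4, 8}:
G(0) = 0
G(1) = mex{0} = 1
G(2) = mex{1} = 0
G(3) = mex{0,0} = 1
G(4) = mex{1,1,0} = 2
G(5) = mex{2,0,1} = 3
G(6) = mex{3,1,0} = 2
G(7) = mex{2,2,1} = 0
G(8) = mex{0,3,2,0} = 1
G(9) = mex{1,2,3,1} = 0
G(10) = mex{0,0,2,0} = 1
G(11) = mex{1,1,0,1} = 2
G(12) = mex{2,0,1,2} = 3
G(13) = mex{3,1,0,3} = 2
G(14) = mex{2,2,1,2} = 0
G(15) = mex{0,3,2,0} = 1
G(16) = mex{1,2,3,1} = 0
G(17) = mex{0,0,2,0} = 1
G(18) = mex{1,1,0,1} = 2
G(19) = mex{2,0,1,2} = 3
G_B(19) = 3.
Pile C, S = {5, 7, 8}:
G(0) = 0
G(1) = mex{} = 0
G(2) = mex{} = 0
G(3) = mex{} = 0
G(4) = mex{} = 0
G(5) = mex{0} = 1
G(6) = mex{0} = 1
G(7) = mex{0,0} = 1
G(8) = mex{0,0,0} = 1
G(9) = mex{0,0,0} = 1
G_C(9) = 1.
Combined Grundy value = 3 ⊕ 3 ⊕ 1 = 1.

1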